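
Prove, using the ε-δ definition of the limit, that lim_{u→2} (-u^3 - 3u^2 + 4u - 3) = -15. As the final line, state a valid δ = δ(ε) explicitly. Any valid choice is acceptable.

Fix ε > 0. We want δ > 0 such that 0 < |u − 2| < δ implies |(-u^3 - 3u^2 + 4u - 3) + 15| < ε.
(-u^3 - 3u^2 + 4u - 3) + 15 = -u^3 - 3u^2 + 4u + 12 = (u − 2)(-u^2 - 5u - 6).
So |(-u^3 - 3u^2 + 4u - 3) + 15| = |u − 2|·|-u^2 - 5u - 6|.
Require δ ≤ 1. Then |u − 2| < 1 gives |u| < 3, and by the triangle inequality |-u^2 - 5u - 6| ≤ 3^2 + 5·3 + 6 = 30.
Hence |(-u^3 - 3u^2 + 4u - 3) + 15| ≤ 30|u − 2| < ε provided |u − 2| < ε/30.
Choosing δ = min(1, ε/30) ensures both conditions, hence |(-u^3 - 3u^2 + 4u - 3) + 15| < ε.

δ = min(1, ε/30)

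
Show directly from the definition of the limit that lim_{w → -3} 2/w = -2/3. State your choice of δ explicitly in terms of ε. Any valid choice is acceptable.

δ = min(3/2, (9/4)ε)

Fix ε > 0. We seek δ > 0 such that 0 < |w + 3| < δ implies |2/w + 2/3| < ε.
|2/w + 2/3| = 2·|-3 − w|/(3·|w|) = 2|w + 3|/(3|w|).
Restrict δ ≤ 3/2. Then |w + 3| < 3/2 gives |w| > 3/2, so 3|w| > 9/2.
Then |2/w + 2/3| < 2|w + 3|/(9/2), which is < ε when |w + 3| < (9/4)ε.
Take δ = min(3/2, (9/4)ε). Then 0 < |w + 3| < δ gives both |w + 3| < 3/2 and |w + 3| < (9/4)ε, so |2/w + 2/3| < ε.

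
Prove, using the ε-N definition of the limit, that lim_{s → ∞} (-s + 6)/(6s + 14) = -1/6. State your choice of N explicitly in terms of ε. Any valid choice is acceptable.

N = (25/18)/ε

Let ε > 0. We seek N > 0 such that s > N implies |(-s + 6)/(6s + 14) + 1/6| < ε.
(-s + 6)/(6s + 14) + 1/6 = (6(-s + 6) − (-1)(6s + 14)) / (6(6s + 14)) = 50/(6(6s + 14)).
For s > 0 we have 6s + 14 > 6s, so |(-s + 6)/(6s + 14) + 1/6| = 50/(6(6s + 14)) < 50/(6·6s) = (25/18)/s.
Thus |(-s + 6)/(6s + 14) + 1/6| < ε whenever s > (25/18)/ε.
Take N = (25/18)/ε. If s > N then |(-s + 6)/(6s + 14) + 1/6| < (25/18)/s < ε.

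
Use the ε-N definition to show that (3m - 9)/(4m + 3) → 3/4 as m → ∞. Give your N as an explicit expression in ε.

N = (45/16)/ε

Let ε > 0 be given. For m ≥ 1, |(3m - 9)/(4m + 3) − (3/4)| = |-45|/(4(4m + 3)) = 45/(4(4m + 3)).
Since 4m + 3 ≥ 4m for m ≥ 1, this is ≤ 45/(4·4m) = (45/16)/m.
So |(3m - 9)/(4m + 3) − (3/4)| < ε whenever m > (45/16)/ε.
Take N = (45/16)/ε. If m > N then |(3m - 9)/(4m + 3) − (3/4)| ≤ (45/16)/m < ε.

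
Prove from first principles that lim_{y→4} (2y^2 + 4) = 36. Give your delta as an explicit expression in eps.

delta = min(1, eps/18)

Let eps > 0. We want delta > 0 such that 0 < |y − 4| < delta implies |(2y^2 + 4) − 36| < eps.
(2y^2 + 4) − 36 = 2y^2 - 32 = (y − 4)(2y + 8).
So |(2y^2 + 4) − 36| = |y − 4|·|2y + 8|.
Assume first that |y − 4| < 1, so |y| < 5. Then |2y + 8| ≤ 2·5 + 8 = 18.
Hence |(2y^2 + 4) − 36| ≤ 18|y − 4| < eps provided |y − 4| < eps/18.
Take delta = min(1, eps/18). Then 0 < |y − 4| < delta gives both |y − 4| < 1 and |y − 4| < eps/18, so |(2y^2 + 4) − 36| < eps.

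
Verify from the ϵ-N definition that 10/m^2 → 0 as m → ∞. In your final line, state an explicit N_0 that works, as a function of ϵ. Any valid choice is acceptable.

Fix ϵ > 0. For m ≥ 1, |10/m^2 − 0| = 10/m^2.
10/m^2 < ϵ ⇔ m^2 > 10/ϵ ⇔ m > (10/ϵ)^{1/2}.
Take N_0 = (10/ϵ)^{1/2}. Then m > N_0 implies 10/m^2 < ϵ.

N_0 = (10/ϵ)^{1/2}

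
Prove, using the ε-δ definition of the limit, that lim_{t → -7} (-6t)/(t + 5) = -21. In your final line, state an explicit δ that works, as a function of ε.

δ = min(1, (1/15)ε)

Fix ε > 0. We want δ > 0 with 0 < |t + 7| < δ ⇒ |(-6t)/(t + 5) + 21| < ε.
Combining over a common denominator, (-6t)/(t + 5) + 21 = [(-6t)·(-2) − 42·(t + 5)] / [(-2)·(t + 5)] = -30(t + 7) / ((-2)(t + 5)).
So |(-6t)/(t + 5) + 21| = 30|t + 7| / (2·|t + 5|).
Restrict δ ≤ 1. Then |t + 7| < 1 gives |t + 5| = |(t + 7) + (-2)| ≥ 2 − 1 = 1.
Hence |(-6t)/(t + 5) + 21| < 30|t + 7|/(2·1) = 15|t + 7|, which is < ε once |t + 7| < (1/15)ε.
Take δ = min(1, (1/15)ε). Then 0 < |t + 7| < δ forces both bounds, so |(-6t)/(t + 5) + 21| < ε.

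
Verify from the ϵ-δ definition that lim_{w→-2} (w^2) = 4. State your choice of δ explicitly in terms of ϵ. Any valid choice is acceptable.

δ = min(1, ϵ/5)

Let ϵ > 0. We seek δ > 0 with 0 < |w + 2| < δ ⇒ |w^2 − 4| < ϵ.
Factor: w^2 − 4 = (w + 2)(w - 2), so |w^2 − 4| = |w + 2|·|w - 2|.
Impose δ ≤ 1 so that |w| < 3; then |w - 2| ≤ 5.
Hence |w^2 − 4| ≤ 5|w + 2|, which is < ϵ once |w + 2| < ϵ/5.
Take δ = min(1, ϵ/5). If 0 < |w + 2| < δ then both bounds hold and |w^2 − 4| ≤ 5|w + 2| < 5·(ϵ/5) = ϵ.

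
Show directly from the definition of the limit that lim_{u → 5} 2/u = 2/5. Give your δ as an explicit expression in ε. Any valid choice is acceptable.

Let ε > 0. We seek δ > 0 such that 0 < |u − 5| < δ implies |2/u − (2/5)| < ε.
|2/u − (2/5)| = 2·|5 − u|/(5·|u|) = 2|u − 5|/(5|u|).
Restrict δ ≤ 5/2. Then |u − 5| < 5/2 gives |u| > 5/2, so 5|u| > 25/2.
Then |2/u − (2/5)| < 2|u − 5|/(25/2), which is < ε when |u − 5| < (25/4)ε.
Take δ = min(5/2, (25/4)ε). Then 0 < |u − 5| < δ gives both |u − 5| < 5/2 and |u − 5| < (25/4)ε, so |2/u − (2/5)| < ε.

δ = min(5/2, (25/4)ε)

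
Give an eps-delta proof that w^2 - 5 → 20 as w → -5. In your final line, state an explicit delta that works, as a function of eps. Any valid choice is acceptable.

delta = min(1, eps/11)

Let eps > 0 be given. We want delta > 0 such that 0 < |w + 5| < delta implies |(w^2 - 5) − 20| < eps.
(w^2 - 5) − 20 = w^2 - 25 = (w + 5)(w - 5).
So |(w^2 - 5) − 20| = |w + 5|·|w - 5|.
Assume first that |w + 5| < 1, so |w| < 6. Then |w - 5| ≤ 6 + 5 = 11.
Hence |(w^2 - 5) − 20| ≤ 11|w + 5| < eps provided |w + 5| < eps/11.
Choosing delta = min(1, eps/11) ensures both conditions, hence |(w^2 - 5) − 20| < eps.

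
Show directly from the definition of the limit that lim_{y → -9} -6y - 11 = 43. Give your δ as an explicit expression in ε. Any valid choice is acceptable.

Let ε > 0 be given. We need δ > 0 so that 0 < |y + 9| < δ implies |(-6y - 11) − 43| < ε.
|(-6y - 11) − 43| = |-6y - 54| = 6|y + 9|.
Thus it suffices that |y + 9| < ε/6.
Take δ = ε/6. If 0 < |y + 9| < δ then |(-6y - 11) − 43| = 6|y + 9| < 6·(ε/6) = ε.

δ = ε/6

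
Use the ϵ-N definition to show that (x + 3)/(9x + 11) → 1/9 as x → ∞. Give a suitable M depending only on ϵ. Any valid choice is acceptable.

Fix ϵ > 0. We seek M > 0 such that x > M implies |(x + 3)/(9x + 11) − (1/9)| < ϵ.
(x + 3)/(9x + 11) − (1/9) = (9(x + 3) − (9x + 11)) / (9(9x + 11)) = 16/(9(9x + 11)).
For x > 0 we have 9x + 11 > 9x, so |(x + 3)/(9x + 11) − (1/9)| = 16/(9(9x + 11)) < 16/(9·9x) = (16/81)/x.
Thus |(x + 3)/(9x + 11) − (1/9)| < ϵ whenever x > (16/81)/ϵ.
Take M = (16/81)/ϵ. If x > M then |(x + 3)/(9x + 11) − (1/9)| < (16/81)/x < ϵ.

M = (16/81)/ϵ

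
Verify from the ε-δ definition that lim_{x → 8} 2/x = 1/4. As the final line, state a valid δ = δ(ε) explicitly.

δ = min(4, 16ε)

Suppose ε > 0. We seek δ > 0 such that 0 < |x − 8| < δ implies |2/x − (1/4)| < ε.
|2/x − (1/4)| = 2·|8 − x|/(8·|x|) = 2|x − 8|/(8|x|).
Require δ ≤ 4 so that |x| > 8 − 4 = 4, hence 8|x| > 32.
Then |2/x − (1/4)| < 2|x − 8|/32, which is < ε when |x − 8| < 16ε.
Take δ = min(4, 16ε). Then 0 < |x − 8| < δ gives both |x − 8| < 4 and |x − 8| < 16ε, so |2/x − (1/4)| < ε.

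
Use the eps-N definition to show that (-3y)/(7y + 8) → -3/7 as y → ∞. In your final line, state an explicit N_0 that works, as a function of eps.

N_0 = (24/49)/eps

Suppose eps > 0. We seek N_0 > 0 such that y > N_0 implies |(-3y)/(7y + 8) + 3/7| < eps.
(-3y)/(7y + 8) + 3/7 = (7(-3y) − (-3)(7y + 8)) / (7(7y + 8)) = 24/(7(7y + 8)).
For y > 0 we have 7y + 8 > 7y, so |(-3y)/(7y + 8) + 3/7| = 24/(7(7y + 8)) < 24/(7·7y) = (24/49)/y.
Thus |(-3y)/(7y + 8) + 3/7| < eps whenever y > (24/49)/eps.
Take N_0 = (24/49)/eps. If y > N_0 then |(-3y)/(7y + 8) + 3/7| < (24/49)/y < eps.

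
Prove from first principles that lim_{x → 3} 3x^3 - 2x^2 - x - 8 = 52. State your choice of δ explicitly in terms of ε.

Suppose ε > 0. We want δ > 0 such that 0 < |x − 3| < δ implies |(3x^3 - 2x^2 - x - 8) − 52| < ε.
(3x^3 - 2x^2 - x - 8) − 52 = 3x^3 - 2x^2 - x - 60 = (x − 3)(3x^2 + 7x + 20).
So |(3x^3 - 2x^2 - x - 8) − 52| = |x − 3|·|3x^2 + 7x + 20|.
Assume first that |x − 3| < 1, so |x| < 4. Then |3x^2 + 7x + 20| ≤ 3·4^2 + 7·4 + 20 = 96.
Hence |(3x^3 - 2x^2 - x - 8) − 52| ≤ 96|x − 3| < ε provided |x − 3| < ε/96.
Choosing δ = min(1, ε/96) ensures both conditions, hence |(3x^3 - 2x^2 - x - 8) − 52| < ε.

δ = min(1, ε/96)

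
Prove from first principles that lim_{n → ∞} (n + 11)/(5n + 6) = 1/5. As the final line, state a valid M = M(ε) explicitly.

M = (49/25)/ε

Suppose ε > 0. For n ≥ 1, |(n + 11)/(5n + 6) − (1/5)| = |49|/(5(5n + 6)) = 49/(5(5n + 6)).
Since 5n + 6 ≥ 5n for n ≥ 1, this is ≤ 49/(5·5n) = (49/25)/n.
So |(n + 11)/(5n + 6) − (1/5)| < ε whenever n > (49/25)/ε.
Take M = (49/25)/ε. If n > M then |(n + 11)/(5n + 6) − (1/5)| ≤ (49/25)/n < ε.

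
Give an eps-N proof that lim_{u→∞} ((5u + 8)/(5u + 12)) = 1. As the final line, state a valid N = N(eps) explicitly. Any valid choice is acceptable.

N = (4/5)/eps

Let eps > 0 be given. We seek N > 0 such that u > N implies |(5u + 8)/(5u + 12) − 1| < eps.
(5u + 8)/(5u + 12) − 1 = (5(5u + 8) − 5(5u + 12)) / (5(5u + 12)) = -20/(5(5u + 12)).
For u > 0 we have 5u + 12 > 5u, so |(5u + 8)/(5u + 12) − 1| = 20/(5(5u + 12)) < 20/(5·5u) = (4/5)/u.
Thus |(5u + 8)/(5u + 12) − 1| < eps whenever u > (4/5)/eps.
Take N = (4/5)/eps. If u > N then |(5u + 8)/(5u + 12) − 1| < (4/5)/u < eps.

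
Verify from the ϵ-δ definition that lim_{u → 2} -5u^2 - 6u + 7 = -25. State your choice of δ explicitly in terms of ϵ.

Fix ϵ > 0. We want δ > 0 such that 0 < |u − 2| < δ implies |(-5u^2 - 6u + 7) + 25| < ϵ.
(-5u^2 - 6u + 7) + 25 = -5u^2 - 6u + 32 = (u − 2)(-5u - 16).
So |(-5u^2 - 6u + 7) + 25| = |u − 2|·|-5u - 16|.
Require δ ≤ 2. Then |u − 2| < 2 gives |u| < 4, and by the triangle inequality |-5u - 16| ≤ 5·4 + 16 = 36.
Hence |(-5u^2 - 6u + 7) + 25| ≤ 36|u − 2| < ϵ provided |u − 2| < ϵ/36.
Choosing δ = min(2, ϵ/36) ensures both conditions, hence |(-5u^2 - 6u + 7) + 25| < ϵ.

δ = min(2, ϵ/36)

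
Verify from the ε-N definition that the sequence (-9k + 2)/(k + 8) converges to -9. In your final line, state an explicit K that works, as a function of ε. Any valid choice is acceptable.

Suppose ε > 0. For k ≥ 1, |(-9k + 2)/(k + 8) + 9| = |74|/((k + 8)) = 74/((k + 8)).
Since k + 8 ≥ k for k ≥ 1, this is ≤ 74/(k) = 74/k.
So |(-9k + 2)/(k + 8) + 9| < ε whenever k > 74/ε.
Take K = 74/ε. If k > K then |(-9k + 2)/(k + 8) + 9| ≤ 74/k < ε.

K = 74/ε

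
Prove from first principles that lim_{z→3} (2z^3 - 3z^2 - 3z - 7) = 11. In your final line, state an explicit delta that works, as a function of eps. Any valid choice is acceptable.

Fix eps > 0. We want delta > 0 such that 0 < |z − 3| < delta implies |(2z^3 - 3z^2 - 3z - 7) − 11| < eps.
(2z^3 - 3z^2 - 3z - 7) − 11 = 2z^3 - 3z^2 - 3z - 18 = (z − 3)(2z^2 + 3z + 6).
So |(2z^3 - 3z^2 - 3z - 7) − 11| = |z − 3|·|2z^2 + 3z + 6|.
Assume first that |z − 3| < 1, so |z| < 4. Then |2z^2 + 3z + 6| ≤ 2·4^2 + 3·4 + 6 = 50.
Hence |(2z^3 - 3z^2 - 3z - 7) − 11| ≤ 50|z − 3| < eps provided |z − 3| < eps/50.
Choosing delta = min(1, eps/50) ensures both conditions, hence |(2z^3 - 3z^2 - 3z - 7) − 11| < eps.

delta = min(1, eps/50)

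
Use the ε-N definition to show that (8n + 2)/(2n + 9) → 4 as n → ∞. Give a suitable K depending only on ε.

Let ε > 0 be given. For n ≥ 1, |(8n + 2)/(2n + 9) − 4| = |-68|/(2(2n + 9)) = 68/(2(2n + 9)).
Since 2n + 9 ≥ 2n for n ≥ 1, this is ≤ 68/(2·2n) = 17/n.
So |(8n + 2)/(2n + 9) − 4| < ε whenever n > 17/ε.
Take K = 17/ε. If n > K then |(8n + 2)/(2n + 9) − 4| ≤ 17/n < ε.

K = 17/ε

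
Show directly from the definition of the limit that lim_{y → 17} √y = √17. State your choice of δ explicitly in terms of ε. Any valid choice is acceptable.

δ = min(17, √17·ε)

Let ε > 0. We want δ > 0 such that 0 < |y − 17| < δ implies |√y − √17| < ε.
Rationalise: √y − √17 = (y − 17)/(√y + √17), so |√y − √17| = |y − 17|/(√y + √17).
Restrict δ ≤ 17 so that |y − 17| < 17 forces y > 0, and then √y + √17 > √17.
Hence |√y − √17| < |y − 17|/√17, which is < ε once |y − 17| < √17·ε.
Take δ = min(17, √17·ε). If 0 < |y − 17| < δ then y > 0 and |√y − √17| < |y − 17|/√17 < ε.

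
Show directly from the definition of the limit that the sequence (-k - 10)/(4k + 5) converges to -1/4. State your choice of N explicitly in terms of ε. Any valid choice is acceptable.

N = (35/16)/ε

Suppose ε > 0. For k ≥ 1, |(-k - 10)/(4k + 5) + 1/4| = |-35|/(4(4k + 5)) = 35/(4(4k + 5)).
Since 4k + 5 ≥ 4k for k ≥ 1, this is ≤ 35/(4·4k) = (35/16)/k.
So |(-k - 10)/(4k + 5) + 1/4| < ε whenever k > (35/16)/ε.
Take N = (35/16)/ε. If k > N then |(-k - 10)/(4k + 5) + 1/4| ≤ (35/16)/k < ε.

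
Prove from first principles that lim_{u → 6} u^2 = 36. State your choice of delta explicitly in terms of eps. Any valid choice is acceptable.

delta = min(2, eps/14)

Let eps > 0 be given. We want delta > 0 such that 0 < |u − 6| < delta implies |(u^2) − 36| < eps.
(u^2) − 36 = u^2 - 36 = (u − 6)(u + 6).
So |(u^2) − 36| = |u − 6|·|u + 6|.
Require delta ≤ 2. Then |u − 6| < 2 gives |u| < 8, and by the triangle inequality |u + 6| ≤ 8 + 6 = 14.
Hence |(u^2) − 36| ≤ 14|u − 6| < eps provided |u − 6| < eps/14.
Choosing delta = min(2, eps/14) ensures both conditions, hence |(u^2) − 36| < eps.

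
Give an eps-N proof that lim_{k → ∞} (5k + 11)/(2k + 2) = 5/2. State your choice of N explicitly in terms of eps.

N = 3/eps

Let eps > 0 be given. For k ≥ 1, |(5k + 11)/(2k + 2) − (5/2)| = |12|/(2(2k + 2)) = 12/(2(2k + 2)).
Since 2k + 2 ≥ 2k for k ≥ 1, this is ≤ 12/(2·2k) = 3/k.
So |(5k + 11)/(2k + 2) − (5/2)| < eps whenever k > 3/eps.
Take N = 3/eps. If k > N then |(5k + 11)/(2k + 2) − (5/2)| ≤ 3/k < eps.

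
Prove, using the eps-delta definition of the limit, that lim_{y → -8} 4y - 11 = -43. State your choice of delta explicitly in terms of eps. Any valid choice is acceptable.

Let eps > 0. We need delta > 0 so that 0 < |y + 8| < delta implies |(4y - 11) + 43| < eps.
|(4y - 11) + 43| = |4y + 32| = 4|y + 8|.
Thus it suffices that |y + 8| < eps/4.
Choosing delta = eps/4 gives |(4y - 11) + 43| = 4|y + 8| < eps whenever |y + 8| < delta.

delta = eps/4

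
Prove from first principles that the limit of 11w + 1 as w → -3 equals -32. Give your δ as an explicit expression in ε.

δ = ε/11

Suppose ε > 0. We need δ > 0 so that 0 < |w + 3| < δ implies |(11w + 1) + 32| < ε.
|(11w + 1) + 32| = |11w + 33| = 11|w + 3|.
Thus it suffices that |w + 3| < ε/11.
Choosing δ = ε/11 gives |(11w + 1) + 32| = 11|w + 3| < ε whenever |w + 3| < δ.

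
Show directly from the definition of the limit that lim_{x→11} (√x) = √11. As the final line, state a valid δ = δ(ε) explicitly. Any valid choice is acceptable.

δ = min(11, √11·ε)

Let ε > 0 be given. We want δ > 0 such that 0 < |x − 11| < δ implies |√x − √11| < ε.
Rationalise: √x − √11 = (x − 11)/(√x + √11), so |√x − √11| = |x − 11|/(√x + √11).
Restrict δ ≤ 11 so that |x − 11| < 11 forces x > 0, and then √x + √11 > √11.
Hence |√x − √11| < |x − 11|/√11, which is < ε once |x − 11| < √11·ε.
Take δ = min(11, √11·ε). If 0 < |x − 11| < δ then x > 0 and |√x − √11| < |x − 11|/√11 < ε.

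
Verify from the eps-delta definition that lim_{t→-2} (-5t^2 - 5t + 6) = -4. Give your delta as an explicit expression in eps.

Fix eps > 0. We want delta > 0 such that 0 < |t + 2| < delta implies |(-5t^2 - 5t + 6) + 4| < eps.
(-5t^2 - 5t + 6) + 4 = -5t^2 - 5t + 10 = (t + 2)(-5t + 5).
So |(-5t^2 - 5t + 6) + 4| = |t + 2|·|-5t + 5|.
Assume first that |t + 2| < 2, so |t| < 4. Then |-5t + 5| ≤ 5·4 + 5 = 25.
Hence |(-5t^2 - 5t + 6) + 4| ≤ 25|t + 2| < eps provided |t + 2| < eps/25.
Take delta = min(2, eps/25). Then 0 < |t + 2| < delta gives both |t + 2| < 2 and |t + 2| < eps/25, so |(-5t^2 - 5t + 6) + 4| < eps.

delta = min(2, eps/25)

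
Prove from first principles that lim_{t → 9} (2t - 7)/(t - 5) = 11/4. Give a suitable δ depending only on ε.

δ = min(2, (8/3)ε)

Suppose ε > 0. We want δ > 0 with 0 < |t − 9| < δ ⇒ |(2t - 7)/(t - 5) − (11/4)| < ε.
Combining over a common denominator, (2t - 7)/(t - 5) − (11/4) = [(2t - 7)·4 − 11·(t - 5)] / [4·(t - 5)] = -3(t − 9) / (4(t - 5)).
So |(2t - 7)/(t - 5) − (11/4)| = 3|t − 9| / (4·|t − 5|).
Restrict δ ≤ 2. Then |t − 9| < 2 gives |t − 5| = |(t − 9) + 4| ≥ 4 − 2 = 2.
Hence |(2t - 7)/(t - 5) − (11/4)| < 3|t − 9|/(4·2) = (3/8)|t − 9|, which is < ε once |t − 9| < (8/3)ε.
Take δ = min(2, (8/3)ε). Then 0 < |t − 9| < δ forces both bounds, so |(2t - 7)/(t - 5) − (11/4)| < ε.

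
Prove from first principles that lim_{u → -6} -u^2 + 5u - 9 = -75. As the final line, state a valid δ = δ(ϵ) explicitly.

Let ϵ > 0. We want δ > 0 such that 0 < |u + 6| < δ implies |(-u^2 + 5u - 9) + 75| < ϵ.
(-u^2 + 5u - 9) + 75 = -u^2 + 5u + 66 = (u + 6)(-u + 11).
So |(-u^2 + 5u - 9) + 75| = |u + 6|·|-u + 11|.
Require δ ≤ 1. Then |u + 6| < 1 gives |u| < 7, and by the triangle inequality |-u + 11| ≤ 7 + 11 = 18.
Hence |(-u^2 + 5u - 9) + 75| ≤ 18|u + 6| < ϵ provided |u + 6| < ϵ/18.
Choosing δ = min(1, ϵ/18) ensures both conditions, hence |(-u^2 + 5u - 9) + 75| < ϵ.

δ = min(1, ϵ/18)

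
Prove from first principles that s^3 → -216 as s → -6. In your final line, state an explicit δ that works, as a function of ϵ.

Let ϵ > 0 be given. We seek δ > 0 with 0 < |s + 6| < δ ⇒ |s^3 + 216| < ϵ.
Factor: s^3 + 216 = (s + 6)(s^2 - 6s + 36), so |s^3 + 216| = |s + 6|·|s^2 - 6s + 36|.
Impose δ ≤ 2 so that |s| < 8; then |s^2 - 6s + 36| ≤ 148.
Hence |s^3 + 216| ≤ 148|s + 6|, which is < ϵ once |s + 6| < ϵ/148.
Take δ = min(2, ϵ/148). If 0 < |s + 6| < δ then both bounds hold and |s^3 + 216| ≤ 148|s + 6| < 148·(ϵ/148) = ϵ.

δ = min(2, ϵ/148)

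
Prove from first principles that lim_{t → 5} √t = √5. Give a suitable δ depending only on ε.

δ = min(5, √5·ε)

Suppose ε > 0. We want δ > 0 such that 0 < |t − 5| < δ implies |√t − √5| < ε.
Multiplying by the conjugate, |√t − √5| = |t − 5|/(√t + √5).
Restrict δ ≤ 5 so that |t − 5| < 5 forces t > 0, and then √t + √5 > √5.
Hence |√t − √5| < |t − 5|/√5, which is < ε once |t − 5| < √5·ε.
Take δ = min(5, √5·ε). If 0 < |t − 5| < δ then t > 0 and |√t − √5| < |t − 5|/√5 < ε.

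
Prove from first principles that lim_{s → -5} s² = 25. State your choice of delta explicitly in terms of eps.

Fix eps > 0. We seek delta > 0 with 0 < |s + 5| < delta ⇒ |s² − 25| < eps.
Factor: s² − 25 = (s + 5)(s - 5), so |s² − 25| = |s + 5|·|s - 5|.
Impose delta ≤ 2 so that |s| < 7; then |s - 5| ≤ 12.
Hence |s² − 25| ≤ 12|s + 5|, which is < eps once |s + 5| < eps/12.
Take delta = min(2, eps/12). If 0 < |s + 5| < delta then both bounds hold and |s² − 25| ≤ 12|s + 5| < 12·(eps/12) = eps.

delta = min(2, eps/12)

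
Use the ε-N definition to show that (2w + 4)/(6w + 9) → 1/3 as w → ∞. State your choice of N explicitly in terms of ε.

N = (1/6)/ε

Fix ε > 0. We seek N > 0 such that w > N implies |(2w + 4)/(6w + 9) − (1/3)| < ε.
(2w + 4)/(6w + 9) − (1/3) = (6(2w + 4) − 2(6w + 9)) / (6(6w + 9)) = 6/(6(6w + 9)).
For w > 0 we have 6w + 9 > 6w, so |(2w + 4)/(6w + 9) − (1/3)| = 6/(6(6w + 9)) < 6/(6·6w) = (1/6)/w.
Thus |(2w + 4)/(6w + 9) − (1/3)| < ε whenever w > (1/6)/ε.
Take N = (1/6)/ε. If w > N then |(2w + 4)/(6w + 9) − (1/3)| < (1/6)/w < ε.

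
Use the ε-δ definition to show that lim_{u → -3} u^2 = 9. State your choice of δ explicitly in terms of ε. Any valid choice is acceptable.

δ = min(2, ε/8)

Suppose ε > 0. We seek δ > 0 with 0 < |u + 3| < δ ⇒ |u^2 − 9| < ε.
Factor: u^2 − 9 = (u + 3)(u - 3), so |u^2 − 9| = |u + 3|·|u - 3|.
Impose δ ≤ 2 so that |u| < 5; then |u - 3| ≤ 8.
Hence |u^2 − 9| ≤ 8|u + 3|, which is < ε once |u + 3| < ε/8.
Take δ = min(2, ε/8). If 0 < |u + 3| < δ then both bounds hold and |u^2 − 9| ≤ 8|u + 3| < 8·(ε/8) = ε.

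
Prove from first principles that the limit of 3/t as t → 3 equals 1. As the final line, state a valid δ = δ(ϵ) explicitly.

Let ϵ > 0 be given. We seek δ > 0 such that 0 < |t − 3| < δ implies |3/t − 1| < ϵ.
|3/t − 1| = 3·|3 − t|/(3·|t|) = 3|t − 3|/(3|t|).
Restrict δ ≤ 3/2. Then |t − 3| < 3/2 gives |t| > 3/2, so 3|t| > 9/2.
Then |3/t − 1| < 3|t − 3|/(9/2), which is < ϵ when |t − 3| < (3/2)ϵ.
Take δ = min(3/2, (3/2)ϵ). Then 0 < |t − 3| < δ gives both |t − 3| < 3/2 and |t − 3| < (3/2)ϵ, so |3/t − 1| < ϵ.

δ = min(3/2, (3/2)ϵ)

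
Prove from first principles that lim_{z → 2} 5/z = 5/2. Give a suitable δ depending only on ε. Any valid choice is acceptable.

Fix ε > 0. We seek δ > 0 such that 0 < |z − 2| < δ implies |5/z − (5/2)| < ε.
|5/z − (5/2)| = 5·|2 − z|/(2·|z|) = 5|z − 2|/(2|z|).
Restrict δ ≤ 1. Then |z − 2| < 1 gives |z| > 1, so 2|z| > 2.
Then |5/z − (5/2)| < 5|z − 2|/2, which is < ε when |z − 2| < (2/5)ε.
Take δ = min(1, (2/5)ε). Then 0 < |z − 2| < δ gives both |z − 2| < 1 and |z − 2| < (2/5)ε, so |5/z − (5/2)| < ε.

δ = min(1, (2/5)ε)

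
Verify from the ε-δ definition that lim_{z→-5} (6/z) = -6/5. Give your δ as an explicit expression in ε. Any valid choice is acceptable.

Let ε > 0. We seek δ > 0 such that 0 < |z + 5| < δ implies |6/z + 6/5| < ε.
|6/z + 6/5| = 6·|-5 − z|/(5·|z|) = 6|z + 5|/(5|z|).
Require δ ≤ 5/2 so that |z| > 5 − 5/2 = 5/2, hence 5|z| > 25/2.
Then |6/z + 6/5| < 6|z + 5|/(25/2), which is < ε when |z + 5| < (25/12)ε.
Take δ = min(5/2, (25/12)ε). Then 0 < |z + 5| < δ gives both |z + 5| < 5/2 and |z + 5| < (25/12)ε, so |6/z + 6/5| < ε.

δ = min(5/2, (25/12)ε)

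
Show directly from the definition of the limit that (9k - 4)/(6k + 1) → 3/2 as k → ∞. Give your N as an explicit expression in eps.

N = (11/12)/eps

Let eps > 0. For k ≥ 1, |(9k - 4)/(6k + 1) − (3/2)| = |-33|/(6(6k + 1)) = 33/(6(6k + 1)).
Since 6k + 1 ≥ 6k for k ≥ 1, this is ≤ 33/(6·6k) = (11/12)/k.
So |(9k - 4)/(6k + 1) − (3/2)| < eps whenever k > (11/12)/eps.
Take N = (11/12)/eps. If k > N then |(9k - 4)/(6k + 1) − (3/2)| ≤ (11/12)/k < eps.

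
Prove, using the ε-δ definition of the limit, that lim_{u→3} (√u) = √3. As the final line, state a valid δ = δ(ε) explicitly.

Fix ε > 0. We want δ > 0 such that 0 < |u − 3| < δ implies |√u − √3| < ε.
Multiplying by the conjugate, |√u − √3| = |u − 3|/(√u + √3).
Restrict δ ≤ 3 so that |u − 3| < 3 forces u > 0, and then √u + √3 > √3.
Hence |√u − √3| < |u − 3|/√3, which is < ε once |u − 3| < √3·ε.
Take δ = min(3, √3·ε). If 0 < |u − 3| < δ then u > 0 and |√u − √3| < |u − 3|/√3 < ε.

δ = min(3, √3·ε)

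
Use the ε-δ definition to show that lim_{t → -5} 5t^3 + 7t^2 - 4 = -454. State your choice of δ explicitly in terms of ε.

Let ε > 0. We want δ > 0 such that 0 < |t + 5| < δ implies |(5t^3 + 7t^2 - 4) + 454| < ε.
(5t^3 + 7t^2 - 4) + 454 = 5t^3 + 7t^2 + 450 = (t + 5)(5t^2 - 18t + 90).
So |(5t^3 + 7t^2 - 4) + 454| = |t + 5|·|5t^2 - 18t + 90|.
Assume first that |t + 5| < 1, so |t| < 6. Then |5t^2 - 18t + 90| ≤ 5·6^2 + 18·6 + 90 = 378.
Hence |(5t^3 + 7t^2 - 4) + 454| ≤ 378|t + 5| < ε provided |t + 5| < ε/378.
Choosing δ = min(1, ε/378) ensures both conditions, hence |(5t^3 + 7t^2 - 4) + 454| < ε.

δ = min(1, ε/378)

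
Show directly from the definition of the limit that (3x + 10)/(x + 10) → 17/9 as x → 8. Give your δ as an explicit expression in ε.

Fix ε > 0. We want δ > 0 with 0 < |x − 8| < δ ⇒ |(3x + 10)/(x + 10) − (17/9)| < ε.
Combining over a common denominator, (3x + 10)/(x + 10) − (17/9) = [(3x + 10)·18 − 34·(x + 10)] / [18·(x + 10)] = 20(x − 8) / (18(x + 10)).
So |(3x + 10)/(x + 10) − (17/9)| = 20|x − 8| / (18·|x + 10|).
Require δ ≤ 9, so |x + 10| ≥ |18| − |x − 8| > 18 − 9 = 9.
Hence |(3x + 10)/(x + 10) − (17/9)| < 20|x − 8|/(18·9) = (10/81)|x − 8|, which is < ε once |x − 8| < (81/10)ε.
Take δ = min(9, (81/10)ε). Then 0 < |x − 8| < δ forces both bounds, so |(3x + 10)/(x + 10) − (17/9)| < ε.

δ = min(9, (81/10)ε)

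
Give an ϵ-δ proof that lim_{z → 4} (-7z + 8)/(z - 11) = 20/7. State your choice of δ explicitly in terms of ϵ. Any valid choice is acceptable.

δ = min(7/2, (49/138)ϵ)

Let ϵ > 0 be given. We want δ > 0 with 0 < |z − 4| < δ ⇒ |(-7z + 8)/(z - 11) − (20/7)| < ϵ.
Combining over a common denominator, (-7z + 8)/(z - 11) − (20/7) = [(-7z + 8)·(-7) − (-20)·(z - 11)] / [(-7)·(z - 11)] = 69(z − 4) / ((-7)(z - 11)).
So |(-7z + 8)/(z - 11) − (20/7)| = 69|z − 4| / (7·|z − 11|).
Require δ ≤ 7/2, so |z − 11| ≥ |-7| − |z − 4| > 7 − 7/2 = 7/2.
Hence |(-7z + 8)/(z - 11) − (20/7)| < 69|z − 4|/(7·(7/2)) = (138/49)|z − 4|, which is < ϵ once |z − 4| < (49/138)ϵ.
Take δ = min(7/2, (49/138)ϵ). Then 0 < |z − 4| < δ forces both bounds, so |(-7z + 8)/(z - 11) − (20/7)| < ϵ.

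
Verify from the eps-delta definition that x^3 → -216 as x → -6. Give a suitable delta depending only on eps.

delta = min(1, eps/127)

Let eps > 0. We seek delta > 0 with 0 < |x + 6| < delta ⇒ |x^3 + 216| < eps.
Factor: x^3 + 216 = (x + 6)(x^2 - 6x + 36), so |x^3 + 216| = |x + 6|·|x^2 - 6x + 36|.
Impose delta ≤ 1 so that |x| < 7; then |x^2 - 6x + 36| ≤ 127.
Hence |x^3 + 216| ≤ 127|x + 6|, which is < eps once |x + 6| < eps/127.
Take delta = min(1, eps/127). If 0 < |x + 6| < delta then both bounds hold and |x^3 + 216| ≤ 127|x + 6| < 127·(eps/127) = eps.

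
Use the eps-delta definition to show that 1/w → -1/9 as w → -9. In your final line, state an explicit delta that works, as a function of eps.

delta = min(9/2, (81/2)eps)

Let eps > 0 be given. We seek delta > 0 such that 0 < |w + 9| < delta implies |1/w + 1/9| < eps.
|1/w + 1/9| = |-9 − w|/(9·|w|) = |w + 9|/(9|w|).
Require delta ≤ 9/2 so that |w| > 9 − 9/2 = 9/2, hence 9|w| > 81/2.
Then |1/w + 1/9| < |w + 9|/(81/2), which is < eps when |w + 9| < (81/2)eps.
Take delta = min(9/2, (81/2)eps). Then 0 < |w + 9| < delta gives both |w + 9| < 9/2 and |w + 9| < (81/2)eps, so |1/w + 1/9| < eps.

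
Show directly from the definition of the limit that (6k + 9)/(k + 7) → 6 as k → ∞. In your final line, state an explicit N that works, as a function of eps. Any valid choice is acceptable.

N = 33/eps

Suppose eps > 0. For k ≥ 1, |(6k + 9)/(k + 7) − 6| = |-33|/((k + 7)) = 33/((k + 7)).
Since k + 7 ≥ k for k ≥ 1, this is ≤ 33/(k) = 33/k.
So |(6k + 9)/(k + 7) − 6| < eps whenever k > 33/eps.
Take N = 33/eps. If k > N then |(6k + 9)/(k + 7) − 6| ≤ 33/k < eps.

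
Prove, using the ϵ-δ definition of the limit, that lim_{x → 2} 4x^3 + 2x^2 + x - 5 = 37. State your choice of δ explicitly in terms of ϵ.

Let ϵ > 0 be given. We want δ > 0 such that 0 < |x − 2| < δ implies |(4x^3 + 2x^2 + x - 5) − 37| < ϵ.
(4x^3 + 2x^2 + x - 5) − 37 = 4x^3 + 2x^2 + x - 42 = (x − 2)(4x^2 + 10x + 21).
So |(4x^3 + 2x^2 + x - 5) − 37| = |x − 2|·|4x^2 + 10x + 21|.
Assume first that |x − 2| < 1, so |x| < 3. Then |4x^2 + 10x + 21| ≤ 4·3^2 + 10·3 + 21 = 87.
Hence |(4x^3 + 2x^2 + x - 5) − 37| ≤ 87|x − 2| < ϵ provided |x − 2| < ϵ/87.
Choosing δ = min(1, ϵ/87) ensures both conditions, hence |(4x^3 + 2x^2 + x - 5) − 37| < ϵ.

δ = min(1, ϵ/87)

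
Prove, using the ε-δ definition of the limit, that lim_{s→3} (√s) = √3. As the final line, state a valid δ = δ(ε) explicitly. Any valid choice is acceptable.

δ = min(3, √3·ε)

Fix ε > 0. We want δ > 0 such that 0 < |s − 3| < δ implies |√s − √3| < ε.
Multiplying by the conjugate, |√s − √3| = |s − 3|/(√s + √3).
Restrict δ ≤ 3 so that |s − 3| < 3 forces s > 0, and then √s + √3 > √3.
Hence |√s − √3| < |s − 3|/√3, which is < ε once |s − 3| < √3·ε.
Take δ = min(3, √3·ε). If 0 < |s − 3| < δ then s > 0 and |√s − √3| < |s − 3|/√3 < ε.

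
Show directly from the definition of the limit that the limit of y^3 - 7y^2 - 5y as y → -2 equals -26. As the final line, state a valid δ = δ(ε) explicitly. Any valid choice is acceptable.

δ = min(1, ε/49)

Let ε > 0 be given. We want δ > 0 such that 0 < |y + 2| < δ implies |(y^3 - 7y^2 - 5y) + 26| < ε.
(y^3 - 7y^2 - 5y) + 26 = y^3 - 7y^2 - 5y + 26 = (y + 2)(y^2 - 9y + 13).
So |(y^3 - 7y^2 - 5y) + 26| = |y + 2|·|y^2 - 9y + 13|.
Require δ ≤ 1. Then |y + 2| < 1 gives |y| < 3, and by the triangle inequality |y^2 - 9y + 13| ≤ 3^2 + 9·3 + 13 = 49.
Hence |(y^3 - 7y^2 - 5y) + 26| ≤ 49|y + 2| < ε provided |y + 2| < ε/49.
Take δ = min(1, ε/49). Then 0 < |y + 2| < δ gives both |y + 2| < 1 and |y + 2| < ε/49, so |(y^3 - 7y^2 - 5y) + 26| < ε.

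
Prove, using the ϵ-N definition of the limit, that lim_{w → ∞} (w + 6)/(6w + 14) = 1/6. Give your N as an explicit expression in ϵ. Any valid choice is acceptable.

N = (11/18)/ϵ

Suppose ϵ > 0. We seek N > 0 such that w > N implies |(w + 6)/(6w + 14) − (1/6)| < ϵ.
(w + 6)/(6w + 14) − (1/6) = (6(w + 6) − (6w + 14)) / (6(6w + 14)) = 22/(6(6w + 14)).
For w > 0 we have 6w + 14 > 6w, so |(w + 6)/(6w + 14) − (1/6)| = 22/(6(6w + 14)) < 22/(6·6w) = (11/18)/w.
Thus |(w + 6)/(6w + 14) − (1/6)| < ϵ whenever w > (11/18)/ϵ.
Take N = (11/18)/ϵ. If w > N then |(w + 6)/(6w + 14) − (1/6)| < (11/18)/w < ϵ.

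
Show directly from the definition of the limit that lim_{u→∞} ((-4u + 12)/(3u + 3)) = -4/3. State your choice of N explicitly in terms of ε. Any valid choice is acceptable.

N = (16/3)/ε

Suppose ε > 0. We seek N > 0 such that u > N implies |(-4u + 12)/(3u + 3) + 4/3| < ε.
(-4u + 12)/(3u + 3) + 4/3 = (3(-4u + 12) − (-4)(3u + 3)) / (3(3u + 3)) = 48/(3(3u + 3)).
For u > 0 we have 3u + 3 > 3u, so |(-4u + 12)/(3u + 3) + 4/3| = 48/(3(3u + 3)) < 48/(3·3u) = (16/3)/u.
Thus |(-4u + 12)/(3u + 3) + 4/3| < ε whenever u > (16/3)/ε.
Take N = (16/3)/ε. If u > N then |(-4u + 12)/(3u + 3) + 4/3| < (16/3)/u < ε.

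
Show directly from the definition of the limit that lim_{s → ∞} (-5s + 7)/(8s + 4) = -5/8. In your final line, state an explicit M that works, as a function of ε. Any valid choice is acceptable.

M = (19/16)/ε

Let ε > 0. We seek M > 0 such that s > M implies |(-5s + 7)/(8s + 4) + 5/8| < ε.
(-5s + 7)/(8s + 4) + 5/8 = (8(-5s + 7) − (-5)(8s + 4)) / (8(8s + 4)) = 76/(8(8s + 4)).
For s > 0 we have 8s + 4 > 8s, so |(-5s + 7)/(8s + 4) + 5/8| = 76/(8(8s + 4)) < 76/(8·8s) = (19/16)/s.
Thus |(-5s + 7)/(8s + 4) + 5/8| < ε whenever s > (19/16)/ε.
Take M = (19/16)/ε. If s > M then |(-5s + 7)/(8s + 4) + 5/8| < (19/16)/s < ε.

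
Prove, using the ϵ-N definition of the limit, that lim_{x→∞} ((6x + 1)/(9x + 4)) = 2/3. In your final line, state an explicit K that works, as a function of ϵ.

Let ϵ > 0. We seek K > 0 such that x > K implies |(6x + 1)/(9x + 4) − (2/3)| < ϵ.
(6x + 1)/(9x + 4) − (2/3) = (9(6x + 1) − 6(9x + 4)) / (9(9x + 4)) = -15/(9(9x + 4)).
For x > 0 we have 9x + 4 > 9x, so |(6x + 1)/(9x + 4) − (2/3)| = 15/(9(9x + 4)) < 15/(9·9x) = (5/27)/x.
Thus |(6x + 1)/(9x + 4) − (2/3)| < ϵ whenever x > (5/27)/ϵ.
Take K = (5/27)/ϵ. If x > K then |(6x + 1)/(9x + 4) − (2/3)| < (5/27)/x < ϵ.

K = (5/27)/ϵ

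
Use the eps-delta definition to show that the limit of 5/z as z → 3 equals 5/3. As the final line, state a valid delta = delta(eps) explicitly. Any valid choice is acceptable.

Let eps > 0 be given. We seek delta > 0 such that 0 < |z − 3| < delta implies |5/z − (5/3)| < eps.
|5/z − (5/3)| = 5·|3 − z|/(3·|z|) = 5|z − 3|/(3|z|).
Restrict delta ≤ 3/2. Then |z − 3| < 3/2 gives |z| > 3/2, so 3|z| > 9/2.
Then |5/z − (5/3)| < 5|z − 3|/(9/2), which is < eps when |z − 3| < (9/10)eps.
Take delta = min(3/2, (9/10)eps). Then 0 < |z − 3| < delta gives both |z − 3| < 3/2 and |z − 3| < (9/10)eps, so |5/z − (5/3)| < eps.

delta = min(3/2, (9/10)eps)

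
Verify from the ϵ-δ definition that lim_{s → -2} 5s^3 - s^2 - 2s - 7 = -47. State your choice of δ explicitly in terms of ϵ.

Fix ϵ > 0. We want δ > 0 such that 0 < |s + 2| < δ implies |(5s^3 - s^2 - 2s - 7) + 47| < ϵ.
(5s^3 - s^2 - 2s - 7) + 47 = 5s^3 - s^2 - 2s + 40 = (s + 2)(5s^2 - 11s + 20).
So |(5s^3 - s^2 - 2s - 7) + 47| = |s + 2|·|5s^2 - 11s + 20|.
Assume first that |s + 2| < 1, so |s| < 3. Then |5s^2 - 11s + 20| ≤ 5·3^2 + 11·3 + 20 = 98.
Hence |(5s^3 - s^2 - 2s - 7) + 47| ≤ 98|s + 2| < ϵ provided |s + 2| < ϵ/98.
Take δ = min(1, ϵ/98). Then 0 < |s + 2| < δ gives both |s + 2| < 1 and |s + 2| < ϵ/98, so |(5s^3 - s^2 - 2s - 7) + 47| < ϵ.

δ = min(1, ϵ/98)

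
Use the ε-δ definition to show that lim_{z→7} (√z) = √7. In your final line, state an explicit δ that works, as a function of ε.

Let ε > 0. We want δ > 0 such that 0 < |z − 7| < δ implies |√z − √7| < ε.
Multiplying by the conjugate, |√z − √7| = |z − 7|/(√z + √7).
Restrict δ ≤ 7 so that |z − 7| < 7 forces z > 0, and then √z + √7 > √7.
Hence |√z − √7| < |z − 7|/√7, which is < ε once |z − 7| < √7·ε.
Take δ = min(7, √7·ε). If 0 < |z − 7| < δ then z > 0 and |√z − √7| < |z − 7|/√7 < ε.

δ = min(7, √7·ε)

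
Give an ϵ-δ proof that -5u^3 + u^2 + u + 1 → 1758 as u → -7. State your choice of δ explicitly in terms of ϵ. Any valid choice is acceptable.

δ = min(1, ϵ/859)

Fix ϵ > 0. We want δ > 0 such that 0 < |u + 7| < δ implies |(-5u^3 + u^2 + u + 1) − 1758| < ϵ.
(-5u^3 + u^2 + u + 1) − 1758 = -5u^3 + u^2 + u - 1757 = (u + 7)(-5u^2 + 36u - 251).
So |(-5u^3 + u^2 + u + 1) − 1758| = |u + 7|·|-5u^2 + 36u - 251|.
Assume first that |u + 7| < 1, so |u| < 8. Then |-5u^2 + 36u - 251| ≤ 5·8^2 + 36·8 + 251 = 859.
Hence |(-5u^3 + u^2 + u + 1) − 1758| ≤ 859|u + 7| < ϵ provided |u + 7| < ϵ/859.
Choosing δ = min(1, ϵ/859) ensures both conditions, hence |(-5u^3 + u^2 + u + 1) − 1758| < ϵ.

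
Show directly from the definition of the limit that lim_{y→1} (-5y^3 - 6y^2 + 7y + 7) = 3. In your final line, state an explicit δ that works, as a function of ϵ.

Let ϵ > 0 be given. We want δ > 0 such that 0 < |y − 1| < δ implies |(-5y^3 - 6y^2 + 7y + 7) − 3| < ϵ.
(-5y^3 - 6y^2 + 7y + 7) − 3 = -5y^3 - 6y^2 + 7y + 4 = (y − 1)(-5y^2 - 11y - 4).
So |(-5y^3 - 6y^2 + 7y + 7) − 3| = |y − 1|·|-5y^2 - 11y - 4|.
Require δ ≤ 2. Then |y − 1| < 2 gives |y| < 3, and by the triangle inequality |-5y^2 - 11y - 4| ≤ 5·3^2 + 11·3 + 4 = 82.
Hence |(-5y^3 - 6y^2 + 7y + 7) − 3| ≤ 82|y − 1| < ϵ provided |y − 1| < ϵ/82.
Take δ = min(2, ϵ/82). Then 0 < |y − 1| < δ gives both |y − 1| < 2 and |y − 1| < ϵ/82, so |(-5y^3 - 6y^2 + 7y + 7) − 3| < ϵ.

δ = min(2, ϵ/82)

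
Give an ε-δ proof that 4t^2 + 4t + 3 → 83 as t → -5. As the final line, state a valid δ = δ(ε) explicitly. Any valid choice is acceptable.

δ = min(1, ε/40)

Let ε > 0. We want δ > 0 such that 0 < |t + 5| < δ implies |(4t^2 + 4t + 3) − 83| < ε.
(4t^2 + 4t + 3) − 83 = 4t^2 + 4t - 80 = (t + 5)(4t - 16).
So |(4t^2 + 4t + 3) − 83| = |t + 5|·|4t - 16|.
Require δ ≤ 1. Then |t + 5| < 1 gives |t| < 6, and by the triangle inequality |4t - 16| ≤ 4·6 + 16 = 40.
Hence |(4t^2 + 4t + 3) − 83| ≤ 40|t + 5| < ε provided |t + 5| < ε/40.
Choosing δ = min(1, ε/40) ensures both conditions, hence |(4t^2 + 4t + 3) − 83| < ε.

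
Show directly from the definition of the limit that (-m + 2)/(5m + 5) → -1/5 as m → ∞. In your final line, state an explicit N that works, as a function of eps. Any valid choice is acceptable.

Let eps > 0 be given. For m ≥ 1, |(-m + 2)/(5m + 5) + 1/5| = |15|/(5(5m + 5)) = 15/(5(5m + 5)).
Since 5m + 5 ≥ 5m for m ≥ 1, this is ≤ 15/(5·5m) = (3/5)/m.
So |(-m + 2)/(5m + 5) + 1/5| < eps whenever m > (3/5)/eps.
Take N = (3/5)/eps. If m > N then |(-m + 2)/(5m + 5) + 1/5| ≤ (3/5)/m < eps.

N = (3/5)/eps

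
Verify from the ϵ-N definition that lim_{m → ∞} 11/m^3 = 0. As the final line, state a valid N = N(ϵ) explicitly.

Let ϵ > 0 be given. For m ≥ 1, |11/m^3 − 0| = 11/m^3.
11/m^3 < ϵ ⇔ m^3 > 11/ϵ ⇔ m > (11/ϵ)^{1/3}.
Take N = (11/ϵ)^{1/3}. Then m > N implies 11/m^3 < ϵ.

N = (11/ϵ)^{1/3}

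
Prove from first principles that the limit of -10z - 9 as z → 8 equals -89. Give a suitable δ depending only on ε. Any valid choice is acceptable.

δ = ε/10

Let ε > 0. We need δ > 0 so that 0 < |z − 8| < δ implies |(-10z - 9) + 89| < ε.
|(-10z - 9) + 89| = |-10z + 80| = 10|z − 8|.
Thus it suffices that |z − 8| < ε/10.
Take δ = ε/10. If 0 < |z − 8| < δ then |(-10z - 9) + 89| = 10|z − 8| < 10·(ε/10) = ε.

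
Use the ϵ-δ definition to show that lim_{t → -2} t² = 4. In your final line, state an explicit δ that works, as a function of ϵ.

Fix ϵ > 0. We seek δ > 0 with 0 < |t + 2| < δ ⇒ |t² − 4| < ϵ.
Factor: t² − 4 = (t + 2)(t - 2), so |t² − 4| = |t + 2|·|t - 2|.
Impose δ ≤ 1 so that |t| < 3; then |t - 2| ≤ 5.
Hence |t² − 4| ≤ 5|t + 2|, which is < ϵ once |t + 2| < ϵ/5.
Take δ = min(1, ϵ/5). If 0 < |t + 2| < δ then both bounds hold and |t² − 4| ≤ 5|t + 2| < 5·(ϵ/5) = ϵ.

δ = min(1, ϵ/5)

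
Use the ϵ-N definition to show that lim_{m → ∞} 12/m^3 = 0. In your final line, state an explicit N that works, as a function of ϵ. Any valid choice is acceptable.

Let ϵ > 0 be given. For m ≥ 1, |12/m^3 − 0| = 12/m^3.
12/m^3 < ϵ ⇔ m^3 > 12/ϵ ⇔ m > (12/ϵ)^{1/3}.
Take N = (12/ϵ)^{1/3}. Then m > N implies 12/m^3 < ϵ.

N = (12/ϵ)^{1/3}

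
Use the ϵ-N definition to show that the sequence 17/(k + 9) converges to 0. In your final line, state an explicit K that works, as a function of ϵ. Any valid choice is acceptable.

K = 17/ϵ

Fix ϵ > 0. For k ≥ 1, |17/(k + 9) − 0| = 17/(k + 9) ≤ 17/k.
We need 17/k < ϵ, i.e. k > 17/ϵ.
Take K = 17/ϵ. If k > K then |17/(k + 9)| ≤ 17/k < ϵ.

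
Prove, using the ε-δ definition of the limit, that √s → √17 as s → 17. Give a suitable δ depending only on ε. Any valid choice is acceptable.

Let ε > 0 be given. We want δ > 0 such that 0 < |s − 17| < δ implies |√s − √17| < ε.
Rationalise: √s − √17 = (s − 17)/(√s + √17), so |√s − √17| = |s − 17|/(√s + √17).
Restrict δ ≤ 17 so that |s − 17| < 17 forces s > 0, and then √s + √17 > √17.
Hence |√s − √17| < |s − 17|/√17, which is < ε once |s − 17| < √17·ε.
Take δ = min(17, √17·ε). If 0 < |s − 17| < δ then s > 0 and |√s − √17| < |s − 17|/√17 < ε.

δ = min(17, √17·ε)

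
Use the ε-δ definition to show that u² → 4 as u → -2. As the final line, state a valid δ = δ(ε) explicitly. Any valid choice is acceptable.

Fix ε > 0. We seek δ > 0 with 0 < |u + 2| < δ ⇒ |u² − 4| < ε.
Factor: u² − 4 = (u + 2)(u - 2), so |u² − 4| = |u + 2|·|u - 2|.
Restrict δ ≤ 2. Then |u + 2| < 2 gives |u| < 4, so by the triangle inequality |u - 2| ≤ 4 + 2 = 6.
Hence |u² − 4| ≤ 6|u + 2|, which is < ε once |u + 2| < ε/6.
Take δ = min(2, ε/6). If 0 < |u + 2| < δ then both bounds hold and |u² − 4| ≤ 6|u + 2| < 6·(ε/6) = ε.

δ = min(2, ε/6)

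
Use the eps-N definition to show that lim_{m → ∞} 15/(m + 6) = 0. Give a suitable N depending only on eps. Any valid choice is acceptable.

N = 15/eps

Fix eps > 0. For m ≥ 1, |15/(m + 6) − 0| = 15/(m + 6) ≤ 15/m.
We need 15/m < eps, i.e. m > 15/eps.
Take N = 15/eps. If m > N then |15/(m + 6)| ≤ 15/m < eps.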